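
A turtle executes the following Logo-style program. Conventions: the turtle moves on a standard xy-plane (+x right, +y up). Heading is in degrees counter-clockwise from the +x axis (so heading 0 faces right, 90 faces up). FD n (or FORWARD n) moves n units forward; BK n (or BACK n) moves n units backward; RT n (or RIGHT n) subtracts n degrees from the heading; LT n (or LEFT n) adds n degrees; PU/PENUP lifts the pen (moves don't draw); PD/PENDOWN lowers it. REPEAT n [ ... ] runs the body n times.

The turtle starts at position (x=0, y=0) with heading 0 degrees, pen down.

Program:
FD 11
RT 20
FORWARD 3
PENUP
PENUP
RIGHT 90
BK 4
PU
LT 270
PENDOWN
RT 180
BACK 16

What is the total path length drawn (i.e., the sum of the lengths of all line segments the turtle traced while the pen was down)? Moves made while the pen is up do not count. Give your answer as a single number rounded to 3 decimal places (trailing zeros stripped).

Executing turtle program step by step:
Start: pos=(0,0), heading=0, pen down
FD 11: (0,0) -> (11,0) [heading=0, draw]
RT 20: heading 0 -> 340
FD 3: (11,0) -> (13.819,-1.026) [heading=340, draw]
PU: pen up
PU: pen up
RT 90: heading 340 -> 250
BK 4: (13.819,-1.026) -> (15.187,2.733) [heading=250, move]
PU: pen up
LT 270: heading 250 -> 160
PD: pen down
RT 180: heading 160 -> 340
BK 16: (15.187,2.733) -> (0.152,8.205) [heading=340, draw]
Final: pos=(0.152,8.205), heading=340, 3 segment(s) drawn

Segment lengths:
  seg 1: (0,0) -> (11,0), length = 11
  seg 2: (11,0) -> (13.819,-1.026), length = 3
  seg 3: (15.187,2.733) -> (0.152,8.205), length = 16
Total = 30

Answer: 30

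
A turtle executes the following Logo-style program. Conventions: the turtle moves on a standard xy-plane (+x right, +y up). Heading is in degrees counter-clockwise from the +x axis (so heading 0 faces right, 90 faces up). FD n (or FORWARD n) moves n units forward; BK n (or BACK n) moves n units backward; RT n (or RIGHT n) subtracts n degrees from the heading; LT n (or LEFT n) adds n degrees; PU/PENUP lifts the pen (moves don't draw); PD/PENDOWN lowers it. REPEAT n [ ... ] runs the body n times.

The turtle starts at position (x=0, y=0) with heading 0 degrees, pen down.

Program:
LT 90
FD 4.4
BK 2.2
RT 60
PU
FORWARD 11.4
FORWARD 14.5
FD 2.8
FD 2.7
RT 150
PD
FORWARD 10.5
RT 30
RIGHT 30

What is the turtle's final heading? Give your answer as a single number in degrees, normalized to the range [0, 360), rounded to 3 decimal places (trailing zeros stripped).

Answer: 180

Derivation:
Executing turtle program step by step:
Start: pos=(0,0), heading=0, pen down
LT 90: heading 0 -> 90
FD 4.4: (0,0) -> (0,4.4) [heading=90, draw]
BK 2.2: (0,4.4) -> (0,2.2) [heading=90, draw]
RT 60: heading 90 -> 30
PU: pen up
FD 11.4: (0,2.2) -> (9.873,7.9) [heading=30, move]
FD 14.5: (9.873,7.9) -> (22.43,15.15) [heading=30, move]
FD 2.8: (22.43,15.15) -> (24.855,16.55) [heading=30, move]
FD 2.7: (24.855,16.55) -> (27.193,17.9) [heading=30, move]
RT 150: heading 30 -> 240
PD: pen down
FD 10.5: (27.193,17.9) -> (21.943,8.807) [heading=240, draw]
RT 30: heading 240 -> 210
RT 30: heading 210 -> 180
Final: pos=(21.943,8.807), heading=180, 3 segment(s) drawn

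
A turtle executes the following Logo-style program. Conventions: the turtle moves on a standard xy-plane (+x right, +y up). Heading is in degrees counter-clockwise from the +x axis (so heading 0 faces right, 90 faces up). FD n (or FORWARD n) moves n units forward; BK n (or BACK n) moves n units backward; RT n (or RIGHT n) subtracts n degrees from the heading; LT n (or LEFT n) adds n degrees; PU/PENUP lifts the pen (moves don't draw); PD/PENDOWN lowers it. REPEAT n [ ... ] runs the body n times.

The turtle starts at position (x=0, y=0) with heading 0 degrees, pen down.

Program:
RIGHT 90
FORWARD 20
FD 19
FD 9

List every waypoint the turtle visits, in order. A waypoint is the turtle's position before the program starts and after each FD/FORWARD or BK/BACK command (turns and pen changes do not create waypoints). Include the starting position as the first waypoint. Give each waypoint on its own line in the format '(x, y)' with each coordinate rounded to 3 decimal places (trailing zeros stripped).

Executing turtle program step by step:
Start: pos=(0,0), heading=0, pen down
RT 90: heading 0 -> 270
FD 20: (0,0) -> (0,-20) [heading=270, draw]
FD 19: (0,-20) -> (0,-39) [heading=270, draw]
FD 9: (0,-39) -> (0,-48) [heading=270, draw]
Final: pos=(0,-48), heading=270, 3 segment(s) drawn
Waypoints (4 total):
(0, 0)
(0, -20)
(0, -39)
(0, -48)

Answer: (0, 0)
(0, -20)
(0, -39)
(0, -48)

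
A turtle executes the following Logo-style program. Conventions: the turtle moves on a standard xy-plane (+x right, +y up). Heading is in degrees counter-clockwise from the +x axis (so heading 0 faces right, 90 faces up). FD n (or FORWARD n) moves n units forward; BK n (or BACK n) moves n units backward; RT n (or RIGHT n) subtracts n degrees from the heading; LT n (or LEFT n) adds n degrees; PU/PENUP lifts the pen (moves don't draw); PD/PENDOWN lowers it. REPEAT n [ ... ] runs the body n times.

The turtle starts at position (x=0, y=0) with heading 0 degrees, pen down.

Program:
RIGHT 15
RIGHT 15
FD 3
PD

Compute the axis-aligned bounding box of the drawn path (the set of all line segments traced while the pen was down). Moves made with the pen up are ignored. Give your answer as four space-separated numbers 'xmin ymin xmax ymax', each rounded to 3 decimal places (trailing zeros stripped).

Answer: 0 -1.5 2.598 0

Derivation:
Executing turtle program step by step:
Start: pos=(0,0), heading=0, pen down
RT 15: heading 0 -> 345
RT 15: heading 345 -> 330
FD 3: (0,0) -> (2.598,-1.5) [heading=330, draw]
PD: pen down
Final: pos=(2.598,-1.5), heading=330, 1 segment(s) drawn

Segment endpoints: x in {0, 2.598}, y in {-1.5, 0}
xmin=0, ymin=-1.5, xmax=2.598, ymax=0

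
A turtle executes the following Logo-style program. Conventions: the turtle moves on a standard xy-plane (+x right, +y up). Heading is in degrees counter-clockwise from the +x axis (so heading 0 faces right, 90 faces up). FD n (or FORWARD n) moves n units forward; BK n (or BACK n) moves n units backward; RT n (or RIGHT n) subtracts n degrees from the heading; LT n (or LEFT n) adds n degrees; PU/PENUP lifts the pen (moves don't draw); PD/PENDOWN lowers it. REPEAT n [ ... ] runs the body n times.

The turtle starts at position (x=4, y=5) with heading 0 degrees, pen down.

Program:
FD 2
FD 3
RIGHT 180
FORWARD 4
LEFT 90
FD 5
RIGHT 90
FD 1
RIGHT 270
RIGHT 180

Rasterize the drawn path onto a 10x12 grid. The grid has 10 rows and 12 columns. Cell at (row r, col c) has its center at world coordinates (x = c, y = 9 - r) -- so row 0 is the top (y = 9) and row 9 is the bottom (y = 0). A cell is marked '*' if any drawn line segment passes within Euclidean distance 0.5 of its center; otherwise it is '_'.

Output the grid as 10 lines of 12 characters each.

Segment 0: (4,5) -> (6,5)
Segment 1: (6,5) -> (9,5)
Segment 2: (9,5) -> (5,5)
Segment 3: (5,5) -> (5,-0)
Segment 4: (5,-0) -> (4,-0)

Answer: ____________
____________
____________
____________
____******__
_____*______
_____*______
_____*______
_____*______
____**______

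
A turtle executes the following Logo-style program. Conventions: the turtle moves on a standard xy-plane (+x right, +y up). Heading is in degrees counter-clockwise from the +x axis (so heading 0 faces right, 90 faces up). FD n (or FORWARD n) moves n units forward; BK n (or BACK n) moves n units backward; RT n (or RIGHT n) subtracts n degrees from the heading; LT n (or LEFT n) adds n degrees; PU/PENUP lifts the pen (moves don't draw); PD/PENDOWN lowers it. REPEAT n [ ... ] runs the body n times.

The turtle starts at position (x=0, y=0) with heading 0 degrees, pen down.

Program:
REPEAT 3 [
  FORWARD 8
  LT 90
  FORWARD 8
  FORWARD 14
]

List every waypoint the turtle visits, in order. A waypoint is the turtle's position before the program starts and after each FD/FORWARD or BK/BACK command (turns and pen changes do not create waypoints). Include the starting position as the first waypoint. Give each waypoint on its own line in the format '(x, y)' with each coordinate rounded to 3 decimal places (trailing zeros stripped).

Answer: (0, 0)
(8, 0)
(8, 8)
(8, 22)
(8, 30)
(0, 30)
(-14, 30)
(-22, 30)
(-22, 22)
(-22, 8)

Derivation:
Executing turtle program step by step:
Start: pos=(0,0), heading=0, pen down
REPEAT 3 [
  -- iteration 1/3 --
  FD 8: (0,0) -> (8,0) [heading=0, draw]
  LT 90: heading 0 -> 90
  FD 8: (8,0) -> (8,8) [heading=90, draw]
  FD 14: (8,8) -> (8,22) [heading=90, draw]
  -- iteration 2/3 --
  FD 8: (8,22) -> (8,30) [heading=90, draw]
  LT 90: heading 90 -> 180
  FD 8: (8,30) -> (0,30) [heading=180, draw]
  FD 14: (0,30) -> (-14,30) [heading=180, draw]
  -- iteration 3/3 --
  FD 8: (-14,30) -> (-22,30) [heading=180, draw]
  LT 90: heading 180 -> 270
  FD 8: (-22,30) -> (-22,22) [heading=270, draw]
  FD 14: (-22,22) -> (-22,8) [heading=270, draw]
]
Final: pos=(-22,8), heading=270, 9 segment(s) drawn
Waypoints (10 total):
(0, 0)
(8, 0)
(8, 8)
(8, 22)
(8, 30)
(0, 30)
(-14, 30)
(-22, 30)
(-22, 22)
(-22, 8)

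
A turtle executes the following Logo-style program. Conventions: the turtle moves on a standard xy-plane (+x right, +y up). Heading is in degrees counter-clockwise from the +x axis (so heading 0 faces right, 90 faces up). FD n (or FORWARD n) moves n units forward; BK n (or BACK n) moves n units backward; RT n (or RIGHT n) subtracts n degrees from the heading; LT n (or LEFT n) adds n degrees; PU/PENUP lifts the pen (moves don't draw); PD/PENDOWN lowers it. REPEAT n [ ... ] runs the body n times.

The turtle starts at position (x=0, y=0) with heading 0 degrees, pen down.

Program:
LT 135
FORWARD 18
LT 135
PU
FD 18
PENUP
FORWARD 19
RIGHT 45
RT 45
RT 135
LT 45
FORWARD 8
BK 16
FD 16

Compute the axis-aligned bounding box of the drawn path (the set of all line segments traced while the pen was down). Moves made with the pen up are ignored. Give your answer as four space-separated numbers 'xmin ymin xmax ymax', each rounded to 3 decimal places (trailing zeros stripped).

Answer: -12.728 0 0 12.728

Derivation:
Executing turtle program step by step:
Start: pos=(0,0), heading=0, pen down
LT 135: heading 0 -> 135
FD 18: (0,0) -> (-12.728,12.728) [heading=135, draw]
LT 135: heading 135 -> 270
PU: pen up
FD 18: (-12.728,12.728) -> (-12.728,-5.272) [heading=270, move]
PU: pen up
FD 19: (-12.728,-5.272) -> (-12.728,-24.272) [heading=270, move]
RT 45: heading 270 -> 225
RT 45: heading 225 -> 180
RT 135: heading 180 -> 45
LT 45: heading 45 -> 90
FD 8: (-12.728,-24.272) -> (-12.728,-16.272) [heading=90, move]
BK 16: (-12.728,-16.272) -> (-12.728,-32.272) [heading=90, move]
FD 16: (-12.728,-32.272) -> (-12.728,-16.272) [heading=90, move]
Final: pos=(-12.728,-16.272), heading=90, 1 segment(s) drawn

Segment endpoints: x in {-12.728, 0}, y in {0, 12.728}
xmin=-12.728, ymin=0, xmax=0, ymax=12.728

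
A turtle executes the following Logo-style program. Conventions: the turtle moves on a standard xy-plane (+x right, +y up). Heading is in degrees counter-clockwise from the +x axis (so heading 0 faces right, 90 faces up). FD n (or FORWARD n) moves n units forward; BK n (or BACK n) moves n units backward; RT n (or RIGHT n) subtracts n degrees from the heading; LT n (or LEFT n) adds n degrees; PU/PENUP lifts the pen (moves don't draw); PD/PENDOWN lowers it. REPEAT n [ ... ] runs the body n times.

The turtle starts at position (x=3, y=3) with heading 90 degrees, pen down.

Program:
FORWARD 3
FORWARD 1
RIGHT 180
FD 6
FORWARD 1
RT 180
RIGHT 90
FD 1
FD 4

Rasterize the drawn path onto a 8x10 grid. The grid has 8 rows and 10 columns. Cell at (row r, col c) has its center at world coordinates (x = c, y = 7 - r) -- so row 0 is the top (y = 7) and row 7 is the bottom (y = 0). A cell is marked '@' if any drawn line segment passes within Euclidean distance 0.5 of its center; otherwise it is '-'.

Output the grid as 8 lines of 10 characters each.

Answer: ---@------
---@------
---@------
---@------
---@------
---@------
---@------
---@@@@@@-

Derivation:
Segment 0: (3,3) -> (3,6)
Segment 1: (3,6) -> (3,7)
Segment 2: (3,7) -> (3,1)
Segment 3: (3,1) -> (3,0)
Segment 4: (3,0) -> (4,0)
Segment 5: (4,0) -> (8,0)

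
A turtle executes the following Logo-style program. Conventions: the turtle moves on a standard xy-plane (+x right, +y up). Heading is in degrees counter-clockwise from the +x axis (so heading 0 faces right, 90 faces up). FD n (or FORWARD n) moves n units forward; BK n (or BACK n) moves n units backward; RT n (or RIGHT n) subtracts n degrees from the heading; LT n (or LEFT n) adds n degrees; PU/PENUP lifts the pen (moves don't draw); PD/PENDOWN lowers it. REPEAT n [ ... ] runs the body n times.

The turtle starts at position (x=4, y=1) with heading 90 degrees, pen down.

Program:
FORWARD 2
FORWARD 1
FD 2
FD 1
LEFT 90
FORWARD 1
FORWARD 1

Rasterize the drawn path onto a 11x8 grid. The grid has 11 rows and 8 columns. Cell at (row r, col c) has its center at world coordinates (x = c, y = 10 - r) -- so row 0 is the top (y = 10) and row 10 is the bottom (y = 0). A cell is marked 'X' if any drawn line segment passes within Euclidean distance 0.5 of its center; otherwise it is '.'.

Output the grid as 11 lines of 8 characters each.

Answer: ........
........
........
..XXX...
....X...
....X...
....X...
....X...
....X...
....X...
........

Derivation:
Segment 0: (4,1) -> (4,3)
Segment 1: (4,3) -> (4,4)
Segment 2: (4,4) -> (4,6)
Segment 3: (4,6) -> (4,7)
Segment 4: (4,7) -> (3,7)
Segment 5: (3,7) -> (2,7)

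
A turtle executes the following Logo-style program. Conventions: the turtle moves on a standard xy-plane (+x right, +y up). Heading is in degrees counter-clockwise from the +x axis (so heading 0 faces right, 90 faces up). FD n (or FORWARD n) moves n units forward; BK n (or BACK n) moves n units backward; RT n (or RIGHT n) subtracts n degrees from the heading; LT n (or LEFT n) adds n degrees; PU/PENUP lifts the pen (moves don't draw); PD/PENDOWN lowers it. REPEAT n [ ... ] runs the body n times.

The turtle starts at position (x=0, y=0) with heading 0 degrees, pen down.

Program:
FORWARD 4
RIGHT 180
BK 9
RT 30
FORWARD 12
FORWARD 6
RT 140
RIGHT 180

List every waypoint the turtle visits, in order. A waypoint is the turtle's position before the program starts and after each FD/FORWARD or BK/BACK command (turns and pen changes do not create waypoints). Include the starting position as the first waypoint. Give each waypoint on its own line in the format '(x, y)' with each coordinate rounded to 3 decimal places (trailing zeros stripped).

Executing turtle program step by step:
Start: pos=(0,0), heading=0, pen down
FD 4: (0,0) -> (4,0) [heading=0, draw]
RT 180: heading 0 -> 180
BK 9: (4,0) -> (13,0) [heading=180, draw]
RT 30: heading 180 -> 150
FD 12: (13,0) -> (2.608,6) [heading=150, draw]
FD 6: (2.608,6) -> (-2.588,9) [heading=150, draw]
RT 140: heading 150 -> 10
RT 180: heading 10 -> 190
Final: pos=(-2.588,9), heading=190, 4 segment(s) drawn
Waypoints (5 total):
(0, 0)
(4, 0)
(13, 0)
(2.608, 6)
(-2.588, 9)

Answer: (0, 0)
(4, 0)
(13, 0)
(2.608, 6)
(-2.588, 9)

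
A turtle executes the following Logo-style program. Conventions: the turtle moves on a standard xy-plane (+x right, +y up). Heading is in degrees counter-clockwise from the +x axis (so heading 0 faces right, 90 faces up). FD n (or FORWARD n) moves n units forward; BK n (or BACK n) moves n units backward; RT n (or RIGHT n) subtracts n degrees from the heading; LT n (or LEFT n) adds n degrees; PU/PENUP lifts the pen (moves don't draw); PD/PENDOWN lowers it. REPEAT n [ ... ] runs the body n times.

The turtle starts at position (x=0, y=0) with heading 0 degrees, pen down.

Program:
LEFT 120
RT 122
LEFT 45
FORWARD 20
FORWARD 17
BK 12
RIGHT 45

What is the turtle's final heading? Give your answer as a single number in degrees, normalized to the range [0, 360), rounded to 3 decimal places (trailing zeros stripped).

Answer: 358

Derivation:
Executing turtle program step by step:
Start: pos=(0,0), heading=0, pen down
LT 120: heading 0 -> 120
RT 122: heading 120 -> 358
LT 45: heading 358 -> 43
FD 20: (0,0) -> (14.627,13.64) [heading=43, draw]
FD 17: (14.627,13.64) -> (27.06,25.234) [heading=43, draw]
BK 12: (27.06,25.234) -> (18.284,17.05) [heading=43, draw]
RT 45: heading 43 -> 358
Final: pos=(18.284,17.05), heading=358, 3 segment(s) drawn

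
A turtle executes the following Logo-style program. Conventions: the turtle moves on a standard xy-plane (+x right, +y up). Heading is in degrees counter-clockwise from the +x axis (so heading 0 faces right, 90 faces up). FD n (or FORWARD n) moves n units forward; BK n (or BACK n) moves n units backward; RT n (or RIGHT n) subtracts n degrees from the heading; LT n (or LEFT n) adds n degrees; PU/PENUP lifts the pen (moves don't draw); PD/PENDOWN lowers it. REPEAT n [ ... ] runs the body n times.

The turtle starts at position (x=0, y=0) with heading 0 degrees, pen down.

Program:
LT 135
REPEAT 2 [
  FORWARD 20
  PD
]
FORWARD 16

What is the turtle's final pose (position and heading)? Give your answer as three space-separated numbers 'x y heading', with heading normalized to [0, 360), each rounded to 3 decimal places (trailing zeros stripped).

Answer: -39.598 39.598 135

Derivation:
Executing turtle program step by step:
Start: pos=(0,0), heading=0, pen down
LT 135: heading 0 -> 135
REPEAT 2 [
  -- iteration 1/2 --
  FD 20: (0,0) -> (-14.142,14.142) [heading=135, draw]
  PD: pen down
  -- iteration 2/2 --
  FD 20: (-14.142,14.142) -> (-28.284,28.284) [heading=135, draw]
  PD: pen down
]
FD 16: (-28.284,28.284) -> (-39.598,39.598) [heading=135, draw]
Final: pos=(-39.598,39.598), heading=135, 3 segment(s) drawn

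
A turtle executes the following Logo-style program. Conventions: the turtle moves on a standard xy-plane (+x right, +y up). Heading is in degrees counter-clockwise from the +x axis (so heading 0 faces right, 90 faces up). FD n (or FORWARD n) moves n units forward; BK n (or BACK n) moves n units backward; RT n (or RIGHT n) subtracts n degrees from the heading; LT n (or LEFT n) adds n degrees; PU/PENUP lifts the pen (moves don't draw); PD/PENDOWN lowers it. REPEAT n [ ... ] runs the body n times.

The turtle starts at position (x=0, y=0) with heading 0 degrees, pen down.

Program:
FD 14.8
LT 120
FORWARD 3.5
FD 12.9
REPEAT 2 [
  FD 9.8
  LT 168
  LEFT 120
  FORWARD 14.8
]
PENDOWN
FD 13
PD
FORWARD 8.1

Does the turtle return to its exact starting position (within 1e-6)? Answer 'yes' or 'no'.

Answer: no

Derivation:
Executing turtle program step by step:
Start: pos=(0,0), heading=0, pen down
FD 14.8: (0,0) -> (14.8,0) [heading=0, draw]
LT 120: heading 0 -> 120
FD 3.5: (14.8,0) -> (13.05,3.031) [heading=120, draw]
FD 12.9: (13.05,3.031) -> (6.6,14.203) [heading=120, draw]
REPEAT 2 [
  -- iteration 1/2 --
  FD 9.8: (6.6,14.203) -> (1.7,22.69) [heading=120, draw]
  LT 168: heading 120 -> 288
  LT 120: heading 288 -> 48
  FD 14.8: (1.7,22.69) -> (11.603,33.688) [heading=48, draw]
  -- iteration 2/2 --
  FD 9.8: (11.603,33.688) -> (18.161,40.971) [heading=48, draw]
  LT 168: heading 48 -> 216
  LT 120: heading 216 -> 336
  FD 14.8: (18.161,40.971) -> (31.681,34.952) [heading=336, draw]
]
PD: pen down
FD 13: (31.681,34.952) -> (43.557,29.664) [heading=336, draw]
PD: pen down
FD 8.1: (43.557,29.664) -> (50.957,26.369) [heading=336, draw]
Final: pos=(50.957,26.369), heading=336, 9 segment(s) drawn

Start position: (0, 0)
Final position: (50.957, 26.369)
Distance = 57.376; >= 1e-6 -> NOT closed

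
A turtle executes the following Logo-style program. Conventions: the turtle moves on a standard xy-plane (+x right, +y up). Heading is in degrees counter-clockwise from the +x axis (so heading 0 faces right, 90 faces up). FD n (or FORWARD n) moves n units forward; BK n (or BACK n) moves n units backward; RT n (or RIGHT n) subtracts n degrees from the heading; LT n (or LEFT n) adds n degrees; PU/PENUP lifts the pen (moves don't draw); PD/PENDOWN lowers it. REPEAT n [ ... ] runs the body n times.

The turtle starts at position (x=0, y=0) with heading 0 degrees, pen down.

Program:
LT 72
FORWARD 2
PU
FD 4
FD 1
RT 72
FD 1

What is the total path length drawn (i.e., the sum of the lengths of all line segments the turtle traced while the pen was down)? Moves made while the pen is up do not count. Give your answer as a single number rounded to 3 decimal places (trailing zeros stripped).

Executing turtle program step by step:
Start: pos=(0,0), heading=0, pen down
LT 72: heading 0 -> 72
FD 2: (0,0) -> (0.618,1.902) [heading=72, draw]
PU: pen up
FD 4: (0.618,1.902) -> (1.854,5.706) [heading=72, move]
FD 1: (1.854,5.706) -> (2.163,6.657) [heading=72, move]
RT 72: heading 72 -> 0
FD 1: (2.163,6.657) -> (3.163,6.657) [heading=0, move]
Final: pos=(3.163,6.657), heading=0, 1 segment(s) drawn

Segment lengths:
  seg 1: (0,0) -> (0.618,1.902), length = 2
Total = 2

Answer: 2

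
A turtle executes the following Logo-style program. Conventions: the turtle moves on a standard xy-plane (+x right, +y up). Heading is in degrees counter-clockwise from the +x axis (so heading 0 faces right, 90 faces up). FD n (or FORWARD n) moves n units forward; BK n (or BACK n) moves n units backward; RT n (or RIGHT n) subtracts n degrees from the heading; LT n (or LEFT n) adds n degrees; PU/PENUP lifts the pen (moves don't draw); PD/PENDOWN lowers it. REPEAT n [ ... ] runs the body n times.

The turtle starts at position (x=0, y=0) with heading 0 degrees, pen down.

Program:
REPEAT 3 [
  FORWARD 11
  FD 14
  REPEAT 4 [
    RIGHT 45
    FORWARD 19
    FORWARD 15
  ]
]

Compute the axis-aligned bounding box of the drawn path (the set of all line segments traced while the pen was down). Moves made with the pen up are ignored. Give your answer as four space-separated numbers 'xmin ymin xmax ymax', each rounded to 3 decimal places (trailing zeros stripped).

Answer: -58.042 -82.083 49.042 0

Derivation:
Executing turtle program step by step:
Start: pos=(0,0), heading=0, pen down
REPEAT 3 [
  -- iteration 1/3 --
  FD 11: (0,0) -> (11,0) [heading=0, draw]
  FD 14: (11,0) -> (25,0) [heading=0, draw]
  REPEAT 4 [
    -- iteration 1/4 --
    RT 45: heading 0 -> 315
    FD 19: (25,0) -> (38.435,-13.435) [heading=315, draw]
    FD 15: (38.435,-13.435) -> (49.042,-24.042) [heading=315, draw]
    -- iteration 2/4 --
    RT 45: heading 315 -> 270
    FD 19: (49.042,-24.042) -> (49.042,-43.042) [heading=270, draw]
    FD 15: (49.042,-43.042) -> (49.042,-58.042) [heading=270, draw]
    -- iteration 3/4 --
    RT 45: heading 270 -> 225
    FD 19: (49.042,-58.042) -> (35.607,-71.477) [heading=225, draw]
    FD 15: (35.607,-71.477) -> (25,-82.083) [heading=225, draw]
    -- iteration 4/4 --
    RT 45: heading 225 -> 180
    FD 19: (25,-82.083) -> (6,-82.083) [heading=180, draw]
    FD 15: (6,-82.083) -> (-9,-82.083) [heading=180, draw]
  ]
  -- iteration 2/3 --
  FD 11: (-9,-82.083) -> (-20,-82.083) [heading=180, draw]
  FD 14: (-20,-82.083) -> (-34,-82.083) [heading=180, draw]
  REPEAT 4 [
    -- iteration 1/4 --
    RT 45: heading 180 -> 135
    FD 19: (-34,-82.083) -> (-47.435,-68.648) [heading=135, draw]
    FD 15: (-47.435,-68.648) -> (-58.042,-58.042) [heading=135, draw]
    -- iteration 2/4 --
    RT 45: heading 135 -> 90
    FD 19: (-58.042,-58.042) -> (-58.042,-39.042) [heading=90, draw]
    FD 15: (-58.042,-39.042) -> (-58.042,-24.042) [heading=90, draw]
    -- iteration 3/4 --
    RT 45: heading 90 -> 45
    FD 19: (-58.042,-24.042) -> (-44.607,-10.607) [heading=45, draw]
    FD 15: (-44.607,-10.607) -> (-34,0) [heading=45, draw]
    -- iteration 4/4 --
    RT 45: heading 45 -> 0
    FD 19: (-34,0) -> (-15,0) [heading=0, draw]
    FD 15: (-15,0) -> (0,0) [heading=0, draw]
  ]
  -- iteration 3/3 --
  FD 11: (0,0) -> (11,0) [heading=0, draw]
  FD 14: (11,0) -> (25,0) [heading=0, draw]
  REPEAT 4 [
    -- iteration 1/4 --
    RT 45: heading 0 -> 315
    FD 19: (25,0) -> (38.435,-13.435) [heading=315, draw]
    FD 15: (38.435,-13.435) -> (49.042,-24.042) [heading=315, draw]
    -- iteration 2/4 --
    RT 45: heading 315 -> 270
    FD 19: (49.042,-24.042) -> (49.042,-43.042) [heading=270, draw]
    FD 15: (49.042,-43.042) -> (49.042,-58.042) [heading=270, draw]
    -- iteration 3/4 --
    RT 45: heading 270 -> 225
    FD 19: (49.042,-58.042) -> (35.607,-71.477) [heading=225, draw]
    FD 15: (35.607,-71.477) -> (25,-82.083) [heading=225, draw]
    -- iteration 4/4 --
    RT 45: heading 225 -> 180
    FD 19: (25,-82.083) -> (6,-82.083) [heading=180, draw]
    FD 15: (6,-82.083) -> (-9,-82.083) [heading=180, draw]
  ]
]
Final: pos=(-9,-82.083), heading=180, 30 segment(s) drawn

Segment endpoints: x in {-58.042, -47.435, -44.607, -34, -34, -20, -15, -9, -9, 0, 0, 6, 6, 11, 11, 25, 25, 35.607, 35.607, 38.435, 38.435, 49.042, 49.042, 49.042}, y in {-82.083, -82.083, -71.477, -71.477, -68.648, -58.042, -58.042, -43.042, -43.042, -39.042, -24.042, -24.042, -13.435, -13.435, -10.607, 0, 0, 0, 0, 0, 0}
xmin=-58.042, ymin=-82.083, xmax=49.042, ymax=0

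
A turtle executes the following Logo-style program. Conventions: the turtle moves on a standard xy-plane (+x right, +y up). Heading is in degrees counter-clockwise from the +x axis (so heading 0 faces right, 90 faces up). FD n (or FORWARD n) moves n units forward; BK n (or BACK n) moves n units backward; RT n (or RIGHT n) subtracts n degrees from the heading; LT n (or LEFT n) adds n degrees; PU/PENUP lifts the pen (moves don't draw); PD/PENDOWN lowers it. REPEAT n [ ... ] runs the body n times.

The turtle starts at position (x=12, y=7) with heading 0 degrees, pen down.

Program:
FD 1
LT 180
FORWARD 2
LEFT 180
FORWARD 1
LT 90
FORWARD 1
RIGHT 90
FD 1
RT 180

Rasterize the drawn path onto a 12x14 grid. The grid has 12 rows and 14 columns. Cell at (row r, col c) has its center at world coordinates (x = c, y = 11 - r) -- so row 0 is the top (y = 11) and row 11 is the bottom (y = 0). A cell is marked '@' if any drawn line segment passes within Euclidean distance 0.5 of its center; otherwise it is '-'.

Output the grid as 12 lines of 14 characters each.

Segment 0: (12,7) -> (13,7)
Segment 1: (13,7) -> (11,7)
Segment 2: (11,7) -> (12,7)
Segment 3: (12,7) -> (12,8)
Segment 4: (12,8) -> (13,8)

Answer: --------------
--------------
--------------
------------@@
-----------@@@
--------------
--------------
--------------
--------------
--------------
--------------
--------------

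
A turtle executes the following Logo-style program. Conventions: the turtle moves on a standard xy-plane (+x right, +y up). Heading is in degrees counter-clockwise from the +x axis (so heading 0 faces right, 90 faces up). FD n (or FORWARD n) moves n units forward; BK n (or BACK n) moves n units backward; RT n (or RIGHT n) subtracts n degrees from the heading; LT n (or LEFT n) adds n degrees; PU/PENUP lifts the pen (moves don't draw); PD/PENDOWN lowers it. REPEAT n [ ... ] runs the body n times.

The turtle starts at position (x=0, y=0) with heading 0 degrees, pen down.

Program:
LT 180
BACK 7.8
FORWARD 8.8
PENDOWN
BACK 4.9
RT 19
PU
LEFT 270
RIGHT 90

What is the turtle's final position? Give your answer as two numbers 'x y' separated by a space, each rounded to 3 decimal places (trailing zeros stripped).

Answer: 3.9 0

Derivation:
Executing turtle program step by step:
Start: pos=(0,0), heading=0, pen down
LT 180: heading 0 -> 180
BK 7.8: (0,0) -> (7.8,0) [heading=180, draw]
FD 8.8: (7.8,0) -> (-1,0) [heading=180, draw]
PD: pen down
BK 4.9: (-1,0) -> (3.9,0) [heading=180, draw]
RT 19: heading 180 -> 161
PU: pen up
LT 270: heading 161 -> 71
RT 90: heading 71 -> 341
Final: pos=(3.9,0), heading=341, 3 segment(s) drawn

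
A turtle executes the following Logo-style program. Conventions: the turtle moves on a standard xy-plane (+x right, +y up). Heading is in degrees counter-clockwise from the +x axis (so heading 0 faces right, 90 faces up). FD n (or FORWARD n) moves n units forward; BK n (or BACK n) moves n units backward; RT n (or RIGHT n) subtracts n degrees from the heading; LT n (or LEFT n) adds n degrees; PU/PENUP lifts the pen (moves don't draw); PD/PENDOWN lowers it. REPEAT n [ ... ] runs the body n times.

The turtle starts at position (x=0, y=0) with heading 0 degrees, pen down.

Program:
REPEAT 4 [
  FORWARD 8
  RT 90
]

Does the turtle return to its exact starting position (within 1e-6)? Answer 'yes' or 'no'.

Answer: yes

Derivation:
Executing turtle program step by step:
Start: pos=(0,0), heading=0, pen down
REPEAT 4 [
  -- iteration 1/4 --
  FD 8: (0,0) -> (8,0) [heading=0, draw]
  RT 90: heading 0 -> 270
  -- iteration 2/4 --
  FD 8: (8,0) -> (8,-8) [heading=270, draw]
  RT 90: heading 270 -> 180
  -- iteration 3/4 --
  FD 8: (8,-8) -> (0,-8) [heading=180, draw]
  RT 90: heading 180 -> 90
  -- iteration 4/4 --
  FD 8: (0,-8) -> (0,0) [heading=90, draw]
  RT 90: heading 90 -> 0
]
Final: pos=(0,0), heading=0, 4 segment(s) drawn

Start position: (0, 0)
Final position: (0, 0)
Distance = 0; < 1e-6 -> CLOSED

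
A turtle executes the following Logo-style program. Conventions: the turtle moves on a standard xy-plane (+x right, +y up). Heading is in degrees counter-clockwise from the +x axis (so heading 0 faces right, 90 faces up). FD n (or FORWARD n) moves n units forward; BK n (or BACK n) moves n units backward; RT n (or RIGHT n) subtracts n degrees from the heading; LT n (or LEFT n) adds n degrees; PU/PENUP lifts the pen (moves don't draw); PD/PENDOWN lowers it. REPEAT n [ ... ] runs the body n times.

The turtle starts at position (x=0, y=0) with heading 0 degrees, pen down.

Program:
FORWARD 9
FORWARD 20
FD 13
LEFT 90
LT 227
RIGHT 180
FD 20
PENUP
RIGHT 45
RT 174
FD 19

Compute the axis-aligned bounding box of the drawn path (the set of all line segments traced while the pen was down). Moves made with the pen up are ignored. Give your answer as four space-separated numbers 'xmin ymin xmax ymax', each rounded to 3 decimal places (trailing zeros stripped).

Answer: 0 0 42 13.64

Derivation:
Executing turtle program step by step:
Start: pos=(0,0), heading=0, pen down
FD 9: (0,0) -> (9,0) [heading=0, draw]
FD 20: (9,0) -> (29,0) [heading=0, draw]
FD 13: (29,0) -> (42,0) [heading=0, draw]
LT 90: heading 0 -> 90
LT 227: heading 90 -> 317
RT 180: heading 317 -> 137
FD 20: (42,0) -> (27.373,13.64) [heading=137, draw]
PU: pen up
RT 45: heading 137 -> 92
RT 174: heading 92 -> 278
FD 19: (27.373,13.64) -> (30.017,-5.175) [heading=278, move]
Final: pos=(30.017,-5.175), heading=278, 4 segment(s) drawn

Segment endpoints: x in {0, 9, 27.373, 29, 42}, y in {0, 13.64}
xmin=0, ymin=0, xmax=42, ymax=13.64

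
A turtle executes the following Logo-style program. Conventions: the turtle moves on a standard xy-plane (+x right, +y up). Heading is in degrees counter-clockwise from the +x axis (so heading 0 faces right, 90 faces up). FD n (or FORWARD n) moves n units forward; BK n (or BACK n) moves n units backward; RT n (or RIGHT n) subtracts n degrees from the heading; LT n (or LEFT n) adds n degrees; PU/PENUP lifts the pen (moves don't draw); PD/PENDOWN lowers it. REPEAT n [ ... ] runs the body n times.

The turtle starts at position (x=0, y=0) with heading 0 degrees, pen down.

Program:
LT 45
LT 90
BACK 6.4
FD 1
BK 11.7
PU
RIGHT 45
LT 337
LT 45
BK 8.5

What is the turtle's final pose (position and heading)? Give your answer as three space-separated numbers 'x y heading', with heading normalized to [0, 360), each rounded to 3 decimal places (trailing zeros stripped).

Executing turtle program step by step:
Start: pos=(0,0), heading=0, pen down
LT 45: heading 0 -> 45
LT 90: heading 45 -> 135
BK 6.4: (0,0) -> (4.525,-4.525) [heading=135, draw]
FD 1: (4.525,-4.525) -> (3.818,-3.818) [heading=135, draw]
BK 11.7: (3.818,-3.818) -> (12.092,-12.092) [heading=135, draw]
PU: pen up
RT 45: heading 135 -> 90
LT 337: heading 90 -> 67
LT 45: heading 67 -> 112
BK 8.5: (12.092,-12.092) -> (15.276,-19.973) [heading=112, move]
Final: pos=(15.276,-19.973), heading=112, 3 segment(s) drawn

Answer: 15.276 -19.973 112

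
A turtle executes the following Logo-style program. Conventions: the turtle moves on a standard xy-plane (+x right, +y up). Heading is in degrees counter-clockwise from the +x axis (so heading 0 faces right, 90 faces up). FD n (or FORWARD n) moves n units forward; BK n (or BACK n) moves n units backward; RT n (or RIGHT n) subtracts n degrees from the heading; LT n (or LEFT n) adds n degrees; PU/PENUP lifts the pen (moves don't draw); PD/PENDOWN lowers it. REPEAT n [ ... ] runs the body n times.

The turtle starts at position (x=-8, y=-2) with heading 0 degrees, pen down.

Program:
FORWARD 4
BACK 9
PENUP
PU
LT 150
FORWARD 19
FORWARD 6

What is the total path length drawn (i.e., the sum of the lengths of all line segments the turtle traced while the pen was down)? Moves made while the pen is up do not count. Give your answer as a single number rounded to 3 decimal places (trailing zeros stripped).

Executing turtle program step by step:
Start: pos=(-8,-2), heading=0, pen down
FD 4: (-8,-2) -> (-4,-2) [heading=0, draw]
BK 9: (-4,-2) -> (-13,-2) [heading=0, draw]
PU: pen up
PU: pen up
LT 150: heading 0 -> 150
FD 19: (-13,-2) -> (-29.454,7.5) [heading=150, move]
FD 6: (-29.454,7.5) -> (-34.651,10.5) [heading=150, move]
Final: pos=(-34.651,10.5), heading=150, 2 segment(s) drawn

Segment lengths:
  seg 1: (-8,-2) -> (-4,-2), length = 4
  seg 2: (-4,-2) -> (-13,-2), length = 9
Total = 13

Answer: 13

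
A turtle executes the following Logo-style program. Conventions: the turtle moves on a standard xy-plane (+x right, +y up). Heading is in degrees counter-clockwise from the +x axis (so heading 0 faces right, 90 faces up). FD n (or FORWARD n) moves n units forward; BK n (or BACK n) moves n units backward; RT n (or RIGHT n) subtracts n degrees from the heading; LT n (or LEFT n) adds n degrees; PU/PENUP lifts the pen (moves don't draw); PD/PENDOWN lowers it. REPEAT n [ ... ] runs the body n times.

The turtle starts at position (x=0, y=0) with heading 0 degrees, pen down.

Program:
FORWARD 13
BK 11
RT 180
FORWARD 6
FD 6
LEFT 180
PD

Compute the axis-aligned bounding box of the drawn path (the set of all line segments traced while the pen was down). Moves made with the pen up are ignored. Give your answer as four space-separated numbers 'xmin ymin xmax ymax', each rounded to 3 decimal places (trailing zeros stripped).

Answer: -10 0 13 0

Derivation:
Executing turtle program step by step:
Start: pos=(0,0), heading=0, pen down
FD 13: (0,0) -> (13,0) [heading=0, draw]
BK 11: (13,0) -> (2,0) [heading=0, draw]
RT 180: heading 0 -> 180
FD 6: (2,0) -> (-4,0) [heading=180, draw]
FD 6: (-4,0) -> (-10,0) [heading=180, draw]
LT 180: heading 180 -> 0
PD: pen down
Final: pos=(-10,0), heading=0, 4 segment(s) drawn

Segment endpoints: x in {-10, -4, 0, 2, 13}, y in {0, 0, 0}
xmin=-10, ymin=0, xmax=13, ymax=0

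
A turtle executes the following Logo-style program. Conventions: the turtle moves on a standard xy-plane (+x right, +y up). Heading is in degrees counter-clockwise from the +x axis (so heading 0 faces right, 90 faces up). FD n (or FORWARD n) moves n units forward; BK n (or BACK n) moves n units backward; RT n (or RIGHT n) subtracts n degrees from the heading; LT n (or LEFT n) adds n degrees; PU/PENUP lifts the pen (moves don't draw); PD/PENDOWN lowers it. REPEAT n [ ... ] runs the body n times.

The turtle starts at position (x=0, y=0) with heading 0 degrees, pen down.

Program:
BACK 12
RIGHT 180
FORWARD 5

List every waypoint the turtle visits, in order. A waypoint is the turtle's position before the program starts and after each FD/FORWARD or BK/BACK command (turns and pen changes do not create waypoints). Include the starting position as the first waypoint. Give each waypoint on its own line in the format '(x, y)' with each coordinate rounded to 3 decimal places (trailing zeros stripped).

Executing turtle program step by step:
Start: pos=(0,0), heading=0, pen down
BK 12: (0,0) -> (-12,0) [heading=0, draw]
RT 180: heading 0 -> 180
FD 5: (-12,0) -> (-17,0) [heading=180, draw]
Final: pos=(-17,0), heading=180, 2 segment(s) drawn
Waypoints (3 total):
(0, 0)
(-12, 0)
(-17, 0)

Answer: (0, 0)
(-12, 0)
(-17, 0)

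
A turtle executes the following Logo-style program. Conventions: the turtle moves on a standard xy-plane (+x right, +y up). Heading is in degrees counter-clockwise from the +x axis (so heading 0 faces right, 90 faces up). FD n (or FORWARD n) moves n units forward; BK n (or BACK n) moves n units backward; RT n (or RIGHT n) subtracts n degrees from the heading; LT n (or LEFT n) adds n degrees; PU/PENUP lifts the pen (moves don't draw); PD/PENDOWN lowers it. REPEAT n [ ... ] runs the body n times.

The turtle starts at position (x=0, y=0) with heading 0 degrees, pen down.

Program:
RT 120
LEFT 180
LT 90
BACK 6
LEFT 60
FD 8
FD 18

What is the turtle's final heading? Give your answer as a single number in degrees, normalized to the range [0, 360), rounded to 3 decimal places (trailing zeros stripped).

Answer: 210

Derivation:
Executing turtle program step by step:
Start: pos=(0,0), heading=0, pen down
RT 120: heading 0 -> 240
LT 180: heading 240 -> 60
LT 90: heading 60 -> 150
BK 6: (0,0) -> (5.196,-3) [heading=150, draw]
LT 60: heading 150 -> 210
FD 8: (5.196,-3) -> (-1.732,-7) [heading=210, draw]
FD 18: (-1.732,-7) -> (-17.321,-16) [heading=210, draw]
Final: pos=(-17.321,-16), heading=210, 3 segment(s) drawn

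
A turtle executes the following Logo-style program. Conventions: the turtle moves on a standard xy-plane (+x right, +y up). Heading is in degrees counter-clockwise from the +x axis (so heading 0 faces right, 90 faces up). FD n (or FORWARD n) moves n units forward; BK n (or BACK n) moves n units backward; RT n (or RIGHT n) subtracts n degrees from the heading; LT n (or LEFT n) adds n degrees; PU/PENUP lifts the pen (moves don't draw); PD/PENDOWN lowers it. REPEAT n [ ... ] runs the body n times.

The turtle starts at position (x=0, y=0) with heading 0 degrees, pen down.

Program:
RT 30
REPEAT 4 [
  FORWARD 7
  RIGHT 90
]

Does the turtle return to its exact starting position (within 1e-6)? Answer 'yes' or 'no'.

Executing turtle program step by step:
Start: pos=(0,0), heading=0, pen down
RT 30: heading 0 -> 330
REPEAT 4 [
  -- iteration 1/4 --
  FD 7: (0,0) -> (6.062,-3.5) [heading=330, draw]
  RT 90: heading 330 -> 240
  -- iteration 2/4 --
  FD 7: (6.062,-3.5) -> (2.562,-9.562) [heading=240, draw]
  RT 90: heading 240 -> 150
  -- iteration 3/4 --
  FD 7: (2.562,-9.562) -> (-3.5,-6.062) [heading=150, draw]
  RT 90: heading 150 -> 60
  -- iteration 4/4 --
  FD 7: (-3.5,-6.062) -> (0,0) [heading=60, draw]
  RT 90: heading 60 -> 330
]
Final: pos=(0,0), heading=330, 4 segment(s) drawn

Start position: (0, 0)
Final position: (0, 0)
Distance = 0; < 1e-6 -> CLOSED

Answer: yes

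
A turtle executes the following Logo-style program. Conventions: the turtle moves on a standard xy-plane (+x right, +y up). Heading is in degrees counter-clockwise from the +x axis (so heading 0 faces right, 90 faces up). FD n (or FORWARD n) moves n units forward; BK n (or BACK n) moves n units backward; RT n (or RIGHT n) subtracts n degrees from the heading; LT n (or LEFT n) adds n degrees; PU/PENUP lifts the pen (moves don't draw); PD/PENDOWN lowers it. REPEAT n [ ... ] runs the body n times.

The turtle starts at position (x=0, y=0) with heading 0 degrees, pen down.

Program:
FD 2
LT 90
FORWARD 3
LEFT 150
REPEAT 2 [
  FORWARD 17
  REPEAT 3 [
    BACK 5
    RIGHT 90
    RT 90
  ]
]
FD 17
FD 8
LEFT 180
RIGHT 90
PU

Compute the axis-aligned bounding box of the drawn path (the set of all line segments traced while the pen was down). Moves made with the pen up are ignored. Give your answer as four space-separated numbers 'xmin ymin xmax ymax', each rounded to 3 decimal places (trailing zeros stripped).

Executing turtle program step by step:
Start: pos=(0,0), heading=0, pen down
FD 2: (0,0) -> (2,0) [heading=0, draw]
LT 90: heading 0 -> 90
FD 3: (2,0) -> (2,3) [heading=90, draw]
LT 150: heading 90 -> 240
REPEAT 2 [
  -- iteration 1/2 --
  FD 17: (2,3) -> (-6.5,-11.722) [heading=240, draw]
  REPEAT 3 [
    -- iteration 1/3 --
    BK 5: (-6.5,-11.722) -> (-4,-7.392) [heading=240, draw]
    RT 90: heading 240 -> 150
    RT 90: heading 150 -> 60
    -- iteration 2/3 --
    BK 5: (-4,-7.392) -> (-6.5,-11.722) [heading=60, draw]
    RT 90: heading 60 -> 330
    RT 90: heading 330 -> 240
    -- iteration 3/3 --
    BK 5: (-6.5,-11.722) -> (-4,-7.392) [heading=240, draw]
    RT 90: heading 240 -> 150
    RT 90: heading 150 -> 60
  ]
  -- iteration 2/2 --
  FD 17: (-4,-7.392) -> (4.5,7.33) [heading=60, draw]
  REPEAT 3 [
    -- iteration 1/3 --
    BK 5: (4.5,7.33) -> (2,3) [heading=60, draw]
    RT 90: heading 60 -> 330
    RT 90: heading 330 -> 240
    -- iteration 2/3 --
    BK 5: (2,3) -> (4.5,7.33) [heading=240, draw]
    RT 90: heading 240 -> 150
    RT 90: heading 150 -> 60
    -- iteration 3/3 --
    BK 5: (4.5,7.33) -> (2,3) [heading=60, draw]
    RT 90: heading 60 -> 330
    RT 90: heading 330 -> 240
  ]
]
FD 17: (2,3) -> (-6.5,-11.722) [heading=240, draw]
FD 8: (-6.5,-11.722) -> (-10.5,-18.651) [heading=240, draw]
LT 180: heading 240 -> 60
RT 90: heading 60 -> 330
PU: pen up
Final: pos=(-10.5,-18.651), heading=330, 12 segment(s) drawn

Segment endpoints: x in {-10.5, -6.5, -6.5, -6.5, -4, -4, 0, 2, 2, 2, 4.5, 4.5}, y in {-18.651, -11.722, -11.722, -7.392, -7.392, 0, 3, 3, 7.33, 7.33}
xmin=-10.5, ymin=-18.651, xmax=4.5, ymax=7.33

Answer: -10.5 -18.651 4.5 7.33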